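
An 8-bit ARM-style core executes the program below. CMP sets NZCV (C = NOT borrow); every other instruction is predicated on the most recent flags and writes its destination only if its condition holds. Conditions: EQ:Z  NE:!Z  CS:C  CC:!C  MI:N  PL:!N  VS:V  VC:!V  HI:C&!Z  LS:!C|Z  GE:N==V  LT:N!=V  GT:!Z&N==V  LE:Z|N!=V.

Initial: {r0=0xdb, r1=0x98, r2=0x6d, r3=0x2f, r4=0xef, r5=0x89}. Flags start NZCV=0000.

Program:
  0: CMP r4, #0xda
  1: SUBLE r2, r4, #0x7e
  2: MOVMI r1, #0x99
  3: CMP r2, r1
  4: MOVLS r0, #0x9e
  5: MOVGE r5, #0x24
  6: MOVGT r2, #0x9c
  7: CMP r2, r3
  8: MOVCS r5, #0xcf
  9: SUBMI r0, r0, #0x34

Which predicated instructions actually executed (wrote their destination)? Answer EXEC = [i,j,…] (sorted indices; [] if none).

EXEC = [4,5,6,8]

0: ✓ CMP  NZCV=0010
1: · SUBLE
2: · MOVMI
3: ✓ CMP  NZCV=1001
4: ✓ MOVLS  r0←0x9e
5: ✓ MOVGE  r5←0x24
6: ✓ MOVGT  r2←0x9c
7: ✓ CMP  NZCV=0011
8: ✓ MOVCS  r5←0xcf
9: · SUBMI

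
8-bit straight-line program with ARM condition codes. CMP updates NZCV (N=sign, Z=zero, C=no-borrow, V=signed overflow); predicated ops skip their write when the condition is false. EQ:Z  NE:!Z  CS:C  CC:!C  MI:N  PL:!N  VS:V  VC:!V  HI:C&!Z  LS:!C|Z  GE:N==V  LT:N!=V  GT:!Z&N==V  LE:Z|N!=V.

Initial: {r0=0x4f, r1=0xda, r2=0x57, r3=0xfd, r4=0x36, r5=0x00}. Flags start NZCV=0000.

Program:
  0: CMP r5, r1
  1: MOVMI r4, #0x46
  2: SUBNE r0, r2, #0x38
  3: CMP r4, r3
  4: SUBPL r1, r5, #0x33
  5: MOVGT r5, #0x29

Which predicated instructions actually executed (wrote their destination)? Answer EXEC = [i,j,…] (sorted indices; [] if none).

EXEC = [2,4,5]

0: ✓ CMP  NZCV=0000
1: · MOVMI
2: ✓ SUBNE  r0←0x1f
3: ✓ CMP  NZCV=0000
4: ✓ SUBPL  r1←0xcd
5: ✓ MOVGT  r5←0x29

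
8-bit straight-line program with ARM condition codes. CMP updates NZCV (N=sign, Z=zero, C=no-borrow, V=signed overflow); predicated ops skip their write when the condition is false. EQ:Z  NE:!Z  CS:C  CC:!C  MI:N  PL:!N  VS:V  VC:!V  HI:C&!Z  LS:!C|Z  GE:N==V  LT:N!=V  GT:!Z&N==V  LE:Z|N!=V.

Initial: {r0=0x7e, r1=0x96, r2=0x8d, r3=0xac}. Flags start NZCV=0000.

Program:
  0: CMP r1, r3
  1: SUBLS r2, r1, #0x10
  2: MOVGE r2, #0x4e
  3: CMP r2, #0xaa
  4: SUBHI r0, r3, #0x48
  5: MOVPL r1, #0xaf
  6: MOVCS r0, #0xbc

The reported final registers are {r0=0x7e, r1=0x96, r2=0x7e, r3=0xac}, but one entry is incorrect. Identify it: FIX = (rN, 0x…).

FIX = (r2, 0x86)

[0] flags=1000 → (cmp)
[1] flags=1000 LS?T → r2=0x86
[2] flags=1000 GE?F → skip
[3] flags=1000 → (cmp)
[4] flags=1000 HI?F → skip
[5] flags=1000 PL?F → skip
[6] flags=1000 CS?F → skip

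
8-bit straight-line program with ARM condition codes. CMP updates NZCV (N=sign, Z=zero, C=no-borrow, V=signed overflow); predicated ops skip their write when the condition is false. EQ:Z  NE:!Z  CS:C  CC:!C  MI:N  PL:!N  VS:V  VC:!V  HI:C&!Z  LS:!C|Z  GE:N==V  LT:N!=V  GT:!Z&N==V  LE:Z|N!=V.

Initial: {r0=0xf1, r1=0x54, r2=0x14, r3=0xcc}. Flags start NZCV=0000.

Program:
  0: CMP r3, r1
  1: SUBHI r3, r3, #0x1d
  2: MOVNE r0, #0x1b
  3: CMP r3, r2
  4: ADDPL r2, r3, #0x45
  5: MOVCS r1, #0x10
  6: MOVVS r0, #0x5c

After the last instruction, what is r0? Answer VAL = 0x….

[0] flags=0011 → (cmp)
[1] flags=0011 HI?T → r3=0xaf
[2] flags=0011 NE?T → r0=0x1b
[3] flags=1010 → (cmp)
[4] flags=1010 PL?F → skip
[5] flags=1010 CS?T → r1=0x10
[6] flags=1010 VS?F → skip

VAL = 0x1b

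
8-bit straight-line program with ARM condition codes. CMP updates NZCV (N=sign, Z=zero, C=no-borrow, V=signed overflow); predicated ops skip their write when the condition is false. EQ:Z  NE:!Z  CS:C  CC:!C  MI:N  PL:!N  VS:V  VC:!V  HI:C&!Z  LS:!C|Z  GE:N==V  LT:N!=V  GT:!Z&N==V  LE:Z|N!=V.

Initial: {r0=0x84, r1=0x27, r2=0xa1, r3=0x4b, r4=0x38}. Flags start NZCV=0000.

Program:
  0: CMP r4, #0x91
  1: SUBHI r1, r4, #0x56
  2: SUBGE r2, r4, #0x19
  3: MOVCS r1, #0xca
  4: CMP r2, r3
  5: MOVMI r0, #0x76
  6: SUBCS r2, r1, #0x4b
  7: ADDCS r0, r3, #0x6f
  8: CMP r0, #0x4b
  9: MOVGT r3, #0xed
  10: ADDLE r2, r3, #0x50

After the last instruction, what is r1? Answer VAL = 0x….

0: ✓ CMP  NZCV=1001
1: · SUBHI
2: ✓ SUBGE  r2←0x1f
3: · MOVCS
4: ✓ CMP  NZCV=1000
5: ✓ MOVMI  r0←0x76
6: · SUBCS
7: · ADDCS
8: ✓ CMP  NZCV=0010
9: ✓ MOVGT  r3←0xed
10: · ADDLE

VAL = 0x27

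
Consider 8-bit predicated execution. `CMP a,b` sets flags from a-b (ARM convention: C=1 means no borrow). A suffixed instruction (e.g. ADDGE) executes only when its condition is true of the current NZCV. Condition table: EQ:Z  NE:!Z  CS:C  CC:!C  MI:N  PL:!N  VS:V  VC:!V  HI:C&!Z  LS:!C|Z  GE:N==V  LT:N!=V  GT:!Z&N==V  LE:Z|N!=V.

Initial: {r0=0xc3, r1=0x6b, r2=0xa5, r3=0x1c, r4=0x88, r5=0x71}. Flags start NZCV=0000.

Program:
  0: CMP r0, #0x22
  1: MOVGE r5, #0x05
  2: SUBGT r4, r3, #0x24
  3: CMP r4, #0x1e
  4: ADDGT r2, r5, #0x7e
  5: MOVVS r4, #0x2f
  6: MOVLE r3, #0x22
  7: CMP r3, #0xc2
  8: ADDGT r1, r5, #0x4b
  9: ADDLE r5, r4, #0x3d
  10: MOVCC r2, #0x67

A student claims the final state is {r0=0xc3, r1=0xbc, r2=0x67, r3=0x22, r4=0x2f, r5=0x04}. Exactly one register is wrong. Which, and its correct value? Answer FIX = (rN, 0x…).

FIX = (r5, 0x71)

0: ✓ CMP  NZCV=1010
1: · MOVGE
2: · SUBGT
3: ✓ CMP  NZCV=0011
4: · ADDGT
5: ✓ MOVVS  r4←0x2f
6: ✓ MOVLE  r3←0x22
7: ✓ CMP  NZCV=0000
8: ✓ ADDGT  r1←0xbc
9: · ADDLE
10: ✓ MOVCC  r2←0x67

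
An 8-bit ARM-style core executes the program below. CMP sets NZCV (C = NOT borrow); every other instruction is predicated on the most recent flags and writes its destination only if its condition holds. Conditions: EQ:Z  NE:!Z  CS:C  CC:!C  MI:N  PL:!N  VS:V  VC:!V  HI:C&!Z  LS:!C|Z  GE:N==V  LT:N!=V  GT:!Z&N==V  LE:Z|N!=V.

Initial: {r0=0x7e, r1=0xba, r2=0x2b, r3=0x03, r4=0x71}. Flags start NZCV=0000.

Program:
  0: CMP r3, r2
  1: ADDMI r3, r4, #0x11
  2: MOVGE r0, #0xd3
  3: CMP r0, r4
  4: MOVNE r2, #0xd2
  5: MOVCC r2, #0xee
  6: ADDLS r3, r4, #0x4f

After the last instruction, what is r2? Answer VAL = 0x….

VAL = 0xd2

0: ✓ CMP  NZCV=1000
1: ✓ ADDMI  r3←0x82
2: · MOVGE
3: ✓ CMP  NZCV=0010
4: ✓ MOVNE  r2←0xd2
5: · MOVCC
6: · ADDLS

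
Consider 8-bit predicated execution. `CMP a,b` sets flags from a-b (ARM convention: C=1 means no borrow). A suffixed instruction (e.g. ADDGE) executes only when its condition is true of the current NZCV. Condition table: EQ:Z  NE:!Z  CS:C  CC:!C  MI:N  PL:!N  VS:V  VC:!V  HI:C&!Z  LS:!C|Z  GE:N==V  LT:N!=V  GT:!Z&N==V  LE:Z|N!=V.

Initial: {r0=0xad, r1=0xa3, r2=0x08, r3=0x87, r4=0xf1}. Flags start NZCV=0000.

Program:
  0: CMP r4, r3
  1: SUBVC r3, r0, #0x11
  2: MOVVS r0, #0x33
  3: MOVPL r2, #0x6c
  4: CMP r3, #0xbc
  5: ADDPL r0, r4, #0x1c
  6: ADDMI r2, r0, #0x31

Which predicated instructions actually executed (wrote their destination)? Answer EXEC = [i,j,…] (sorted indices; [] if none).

EXEC = [1,3,6]

0: ✓ CMP  NZCV=0010
1: ✓ SUBVC  r3←0x9c
2: · MOVVS
3: ✓ MOVPL  r2←0x6c
4: ✓ CMP  NZCV=1000
5: · ADDPL
6: ✓ ADDMI  r2←0xde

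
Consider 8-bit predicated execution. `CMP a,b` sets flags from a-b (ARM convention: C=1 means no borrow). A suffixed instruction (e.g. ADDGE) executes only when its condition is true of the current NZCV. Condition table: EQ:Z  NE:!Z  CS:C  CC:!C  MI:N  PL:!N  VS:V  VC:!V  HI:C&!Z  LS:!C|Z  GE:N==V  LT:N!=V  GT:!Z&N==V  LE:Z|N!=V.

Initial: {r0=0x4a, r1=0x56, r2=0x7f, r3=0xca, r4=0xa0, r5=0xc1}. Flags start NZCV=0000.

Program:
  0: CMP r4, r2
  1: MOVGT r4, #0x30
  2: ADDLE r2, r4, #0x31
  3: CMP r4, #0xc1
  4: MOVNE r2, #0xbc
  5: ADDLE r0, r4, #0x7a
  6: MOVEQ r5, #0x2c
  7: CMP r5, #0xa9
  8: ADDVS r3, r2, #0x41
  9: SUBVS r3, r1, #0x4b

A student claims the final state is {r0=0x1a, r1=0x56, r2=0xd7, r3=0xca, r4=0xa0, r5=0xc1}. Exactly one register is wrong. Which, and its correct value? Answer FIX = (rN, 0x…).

FIX = (r2, 0xbc)

[0] flags=0011 → (cmp)
[1] flags=0011 GT?F → skip
[2] flags=0011 LE?T → r2=0xd1
[3] flags=1000 → (cmp)
[4] flags=1000 NE?T → r2=0xbc
[5] flags=1000 LE?T → r0=0x1a
[6] flags=1000 EQ?F → skip
[7] flags=0010 → (cmp)
[8] flags=0010 VS?F → skip
[9] flags=0010 VS?F → skip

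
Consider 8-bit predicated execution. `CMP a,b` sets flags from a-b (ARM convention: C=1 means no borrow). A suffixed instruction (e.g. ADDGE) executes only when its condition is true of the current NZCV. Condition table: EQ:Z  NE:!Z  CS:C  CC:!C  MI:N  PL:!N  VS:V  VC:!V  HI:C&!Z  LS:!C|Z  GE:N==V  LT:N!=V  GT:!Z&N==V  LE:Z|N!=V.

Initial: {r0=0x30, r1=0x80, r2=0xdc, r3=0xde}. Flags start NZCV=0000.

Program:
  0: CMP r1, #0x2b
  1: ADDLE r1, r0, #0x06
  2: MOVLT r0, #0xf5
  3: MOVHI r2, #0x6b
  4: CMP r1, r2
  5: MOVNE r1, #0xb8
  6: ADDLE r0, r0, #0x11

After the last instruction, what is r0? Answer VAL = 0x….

VAL = 0x06

0: ✓ CMP  NZCV=0011
1: ✓ ADDLE  r1←0x36
2: ✓ MOVLT  r0←0xf5
3: ✓ MOVHI  r2←0x6b
4: ✓ CMP  NZCV=1000
5: ✓ MOVNE  r1←0xb8
6: ✓ ADDLE  r0←0x06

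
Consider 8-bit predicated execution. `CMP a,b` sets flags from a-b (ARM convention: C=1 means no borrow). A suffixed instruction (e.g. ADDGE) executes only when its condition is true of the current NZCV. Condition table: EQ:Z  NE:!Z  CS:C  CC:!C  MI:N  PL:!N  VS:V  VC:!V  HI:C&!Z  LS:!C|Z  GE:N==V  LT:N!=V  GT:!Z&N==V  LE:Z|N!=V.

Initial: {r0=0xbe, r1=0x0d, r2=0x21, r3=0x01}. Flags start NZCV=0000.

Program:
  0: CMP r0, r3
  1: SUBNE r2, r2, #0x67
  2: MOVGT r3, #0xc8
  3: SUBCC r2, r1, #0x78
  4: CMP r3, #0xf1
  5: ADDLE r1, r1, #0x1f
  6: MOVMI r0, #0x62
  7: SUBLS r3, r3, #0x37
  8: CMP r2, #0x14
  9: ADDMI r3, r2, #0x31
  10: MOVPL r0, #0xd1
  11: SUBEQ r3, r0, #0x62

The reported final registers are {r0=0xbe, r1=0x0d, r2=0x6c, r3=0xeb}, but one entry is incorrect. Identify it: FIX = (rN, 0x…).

FIX = (r2, 0xba)

0: ✓ CMP  NZCV=1010
1: ✓ SUBNE  r2←0xba
2: · MOVGT
3: · SUBCC
4: ✓ CMP  NZCV=0000
5: · ADDLE
6: · MOVMI
7: ✓ SUBLS  r3←0xca
8: ✓ CMP  NZCV=1010
9: ✓ ADDMI  r3←0xeb
10: · MOVPL
11: · SUBEQ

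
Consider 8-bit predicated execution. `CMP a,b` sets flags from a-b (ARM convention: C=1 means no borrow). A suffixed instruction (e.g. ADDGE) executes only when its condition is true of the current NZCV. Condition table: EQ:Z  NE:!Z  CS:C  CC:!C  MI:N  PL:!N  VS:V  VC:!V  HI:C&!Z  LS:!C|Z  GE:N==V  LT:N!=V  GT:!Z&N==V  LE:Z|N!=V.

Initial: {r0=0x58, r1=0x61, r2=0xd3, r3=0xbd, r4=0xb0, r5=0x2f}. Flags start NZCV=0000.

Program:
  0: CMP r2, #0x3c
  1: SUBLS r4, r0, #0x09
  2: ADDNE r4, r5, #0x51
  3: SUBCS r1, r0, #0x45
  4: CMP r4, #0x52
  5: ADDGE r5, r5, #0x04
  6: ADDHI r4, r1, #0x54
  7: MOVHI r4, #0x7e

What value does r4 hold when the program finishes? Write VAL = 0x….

[0] flags=1010 → (cmp)
[1] flags=1010 LS?F → skip
[2] flags=1010 NE?T → r4=0x80
[3] flags=1010 CS?T → r1=0x13
[4] flags=0011 → (cmp)
[5] flags=0011 GE?F → skip
[6] flags=0011 HI?T → r4=0x67
[7] flags=0011 HI?T → r4=0x7e

VAL = 0x7e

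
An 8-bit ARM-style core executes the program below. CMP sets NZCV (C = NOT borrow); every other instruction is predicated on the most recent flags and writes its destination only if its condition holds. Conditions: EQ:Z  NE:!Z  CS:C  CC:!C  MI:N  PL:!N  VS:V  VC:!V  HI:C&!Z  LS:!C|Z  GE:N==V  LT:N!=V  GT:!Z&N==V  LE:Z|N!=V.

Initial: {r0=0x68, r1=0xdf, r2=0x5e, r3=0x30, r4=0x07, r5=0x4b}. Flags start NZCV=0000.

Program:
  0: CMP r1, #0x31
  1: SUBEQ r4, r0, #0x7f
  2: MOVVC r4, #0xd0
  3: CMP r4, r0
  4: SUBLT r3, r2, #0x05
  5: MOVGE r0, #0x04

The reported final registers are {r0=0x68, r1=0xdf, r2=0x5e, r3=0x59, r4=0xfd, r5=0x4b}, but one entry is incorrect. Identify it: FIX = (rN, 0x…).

FIX = (r4, 0xd0)

[0] flags=1010 → (cmp)
[1] flags=1010 EQ?F → skip
[2] flags=1010 VC?T → r4=0xd0
[3] flags=0011 → (cmp)
[4] flags=0011 LT?T → r3=0x59
[5] flags=0011 GE?F → skip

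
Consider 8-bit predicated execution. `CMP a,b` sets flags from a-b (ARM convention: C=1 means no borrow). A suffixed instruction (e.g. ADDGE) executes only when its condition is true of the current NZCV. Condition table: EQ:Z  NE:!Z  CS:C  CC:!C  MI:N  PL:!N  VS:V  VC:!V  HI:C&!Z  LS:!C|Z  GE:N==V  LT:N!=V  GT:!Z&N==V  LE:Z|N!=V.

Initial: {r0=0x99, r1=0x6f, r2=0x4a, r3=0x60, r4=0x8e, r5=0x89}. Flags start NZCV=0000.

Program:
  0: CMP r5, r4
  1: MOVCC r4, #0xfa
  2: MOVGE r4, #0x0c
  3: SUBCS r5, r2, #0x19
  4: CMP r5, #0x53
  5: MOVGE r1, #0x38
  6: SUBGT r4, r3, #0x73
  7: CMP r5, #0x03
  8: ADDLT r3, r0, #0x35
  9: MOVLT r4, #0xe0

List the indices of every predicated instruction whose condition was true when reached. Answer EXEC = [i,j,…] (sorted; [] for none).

EXEC = [1,8,9]

[0] flags=1000 → (cmp)
[1] flags=1000 CC?T → r4=0xfa
[2] flags=1000 GE?F → skip
[3] flags=1000 CS?F → skip
[4] flags=0011 → (cmp)
[5] flags=0011 GE?F → skip
[6] flags=0011 GT?F → skip
[7] flags=1010 → (cmp)
[8] flags=1010 LT?T → r3=0xce
[9] flags=1010 LT?T → r4=0xe0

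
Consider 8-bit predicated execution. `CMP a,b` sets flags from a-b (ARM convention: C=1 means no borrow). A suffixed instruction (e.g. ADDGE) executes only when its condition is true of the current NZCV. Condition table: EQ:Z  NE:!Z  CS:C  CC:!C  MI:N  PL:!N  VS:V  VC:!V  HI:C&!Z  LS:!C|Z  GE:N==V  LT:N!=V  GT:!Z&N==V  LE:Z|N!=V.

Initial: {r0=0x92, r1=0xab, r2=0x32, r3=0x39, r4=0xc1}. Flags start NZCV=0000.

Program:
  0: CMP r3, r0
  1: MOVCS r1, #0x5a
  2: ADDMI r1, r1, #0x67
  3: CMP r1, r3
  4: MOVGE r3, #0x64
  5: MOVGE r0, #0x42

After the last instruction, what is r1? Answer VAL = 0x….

VAL = 0x12

[0] flags=1001 → (cmp)
[1] flags=1001 CS?F → skip
[2] flags=1001 MI?T → r1=0x12
[3] flags=1000 → (cmp)
[4] flags=1000 GE?F → skip
[5] flags=1000 GE?F → skip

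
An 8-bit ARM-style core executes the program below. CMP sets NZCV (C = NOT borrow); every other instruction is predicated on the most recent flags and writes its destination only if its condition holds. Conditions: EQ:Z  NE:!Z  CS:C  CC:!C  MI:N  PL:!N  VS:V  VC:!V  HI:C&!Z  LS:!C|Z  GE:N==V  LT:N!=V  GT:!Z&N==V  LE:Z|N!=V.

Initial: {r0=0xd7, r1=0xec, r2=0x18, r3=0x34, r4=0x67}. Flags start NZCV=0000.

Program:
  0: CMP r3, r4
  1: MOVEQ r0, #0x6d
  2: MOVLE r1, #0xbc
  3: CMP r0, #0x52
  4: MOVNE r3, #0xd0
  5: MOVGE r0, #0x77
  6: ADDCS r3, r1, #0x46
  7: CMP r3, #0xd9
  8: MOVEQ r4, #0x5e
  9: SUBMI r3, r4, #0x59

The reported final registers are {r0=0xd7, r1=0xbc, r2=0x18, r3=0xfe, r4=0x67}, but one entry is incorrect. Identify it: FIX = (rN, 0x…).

FIX = (r3, 0x02)

[0] flags=1000 → (cmp)
[1] flags=1000 EQ?F → skip
[2] flags=1000 LE?T → r1=0xbc
[3] flags=1010 → (cmp)
[4] flags=1010 NE?T → r3=0xd0
[5] flags=1010 GE?F → skip
[6] flags=1010 CS?T → r3=0x02
[7] flags=0000 → (cmp)
[8] flags=0000 EQ?F → skip
[9] flags=0000 MI?F → skip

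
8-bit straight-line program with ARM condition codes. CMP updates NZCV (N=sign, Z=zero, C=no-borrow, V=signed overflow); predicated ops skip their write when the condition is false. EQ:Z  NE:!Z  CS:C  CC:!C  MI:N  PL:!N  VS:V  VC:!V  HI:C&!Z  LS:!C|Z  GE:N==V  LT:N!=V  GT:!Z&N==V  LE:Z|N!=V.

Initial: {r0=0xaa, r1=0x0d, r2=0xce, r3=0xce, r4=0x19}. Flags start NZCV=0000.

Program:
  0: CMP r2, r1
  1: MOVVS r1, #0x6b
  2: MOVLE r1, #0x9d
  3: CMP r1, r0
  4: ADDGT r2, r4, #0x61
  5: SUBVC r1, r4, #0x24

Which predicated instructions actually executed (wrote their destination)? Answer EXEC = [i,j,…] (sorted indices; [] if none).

EXEC = [2,5]

0: ✓ CMP  NZCV=1010
1: · MOVVS
2: ✓ MOVLE  r1←0x9d
3: ✓ CMP  NZCV=1000
4: · ADDGT
5: ✓ SUBVC  r1←0xf5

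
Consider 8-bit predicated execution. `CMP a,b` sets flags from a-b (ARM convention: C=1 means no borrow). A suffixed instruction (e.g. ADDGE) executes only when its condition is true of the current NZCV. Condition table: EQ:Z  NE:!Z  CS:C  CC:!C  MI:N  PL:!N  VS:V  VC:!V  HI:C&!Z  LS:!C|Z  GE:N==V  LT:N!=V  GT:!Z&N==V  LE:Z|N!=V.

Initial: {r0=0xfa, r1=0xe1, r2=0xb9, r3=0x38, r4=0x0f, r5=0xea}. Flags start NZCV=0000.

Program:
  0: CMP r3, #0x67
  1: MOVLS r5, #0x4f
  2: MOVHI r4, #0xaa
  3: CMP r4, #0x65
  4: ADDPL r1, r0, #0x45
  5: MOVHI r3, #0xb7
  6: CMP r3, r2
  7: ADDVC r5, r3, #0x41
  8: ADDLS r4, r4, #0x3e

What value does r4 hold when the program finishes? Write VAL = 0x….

0: ✓ CMP  NZCV=1000
1: ✓ MOVLS  r5←0x4f
2: · MOVHI
3: ✓ CMP  NZCV=1000
4: · ADDPL
5: · MOVHI
6: ✓ CMP  NZCV=0000
7: ✓ ADDVC  r5←0x79
8: ✓ ADDLS  r4←0x4d

VAL = 0x4d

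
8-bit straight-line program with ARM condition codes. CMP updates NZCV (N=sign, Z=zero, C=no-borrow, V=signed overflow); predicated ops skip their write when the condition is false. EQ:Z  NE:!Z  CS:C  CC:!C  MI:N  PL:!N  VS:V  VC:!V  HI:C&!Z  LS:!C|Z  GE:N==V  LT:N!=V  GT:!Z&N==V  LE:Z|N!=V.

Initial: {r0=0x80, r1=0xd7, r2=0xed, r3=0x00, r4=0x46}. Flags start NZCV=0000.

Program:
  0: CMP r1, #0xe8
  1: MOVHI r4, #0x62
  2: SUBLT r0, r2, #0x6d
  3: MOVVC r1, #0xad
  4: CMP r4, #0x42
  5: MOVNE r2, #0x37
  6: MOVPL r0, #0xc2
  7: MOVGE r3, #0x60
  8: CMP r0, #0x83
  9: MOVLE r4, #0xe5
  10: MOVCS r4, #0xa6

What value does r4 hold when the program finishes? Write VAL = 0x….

0: ✓ CMP  NZCV=1000
1: · MOVHI
2: ✓ SUBLT  r0←0x80
3: ✓ MOVVC  r1←0xad
4: ✓ CMP  NZCV=0010
5: ✓ MOVNE  r2←0x37
6: ✓ MOVPL  r0←0xc2
7: ✓ MOVGE  r3←0x60
8: ✓ CMP  NZCV=0010
9: · MOVLE
10: ✓ MOVCS  r4←0xa6

VAL = 0xa6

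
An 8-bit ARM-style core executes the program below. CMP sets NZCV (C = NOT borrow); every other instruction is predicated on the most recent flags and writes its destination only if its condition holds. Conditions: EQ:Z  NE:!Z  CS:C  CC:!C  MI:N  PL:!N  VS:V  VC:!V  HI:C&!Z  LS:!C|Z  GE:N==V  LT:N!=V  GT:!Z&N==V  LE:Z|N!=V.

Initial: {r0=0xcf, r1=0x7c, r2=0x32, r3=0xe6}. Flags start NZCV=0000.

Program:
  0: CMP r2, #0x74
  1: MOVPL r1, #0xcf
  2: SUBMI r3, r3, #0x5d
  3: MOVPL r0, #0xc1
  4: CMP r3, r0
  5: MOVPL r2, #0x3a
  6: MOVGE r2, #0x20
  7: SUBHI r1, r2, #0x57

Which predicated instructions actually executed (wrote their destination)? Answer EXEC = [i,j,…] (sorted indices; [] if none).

EXEC = [2]

[0] flags=1000 → (cmp)
[1] flags=1000 PL?F → skip
[2] flags=1000 MI?T → r3=0x89
[3] flags=1000 PL?F → skip
[4] flags=1000 → (cmp)
[5] flags=1000 PL?F → skip
[6] flags=1000 GE?F → skip
[7] flags=1000 HI?F → skip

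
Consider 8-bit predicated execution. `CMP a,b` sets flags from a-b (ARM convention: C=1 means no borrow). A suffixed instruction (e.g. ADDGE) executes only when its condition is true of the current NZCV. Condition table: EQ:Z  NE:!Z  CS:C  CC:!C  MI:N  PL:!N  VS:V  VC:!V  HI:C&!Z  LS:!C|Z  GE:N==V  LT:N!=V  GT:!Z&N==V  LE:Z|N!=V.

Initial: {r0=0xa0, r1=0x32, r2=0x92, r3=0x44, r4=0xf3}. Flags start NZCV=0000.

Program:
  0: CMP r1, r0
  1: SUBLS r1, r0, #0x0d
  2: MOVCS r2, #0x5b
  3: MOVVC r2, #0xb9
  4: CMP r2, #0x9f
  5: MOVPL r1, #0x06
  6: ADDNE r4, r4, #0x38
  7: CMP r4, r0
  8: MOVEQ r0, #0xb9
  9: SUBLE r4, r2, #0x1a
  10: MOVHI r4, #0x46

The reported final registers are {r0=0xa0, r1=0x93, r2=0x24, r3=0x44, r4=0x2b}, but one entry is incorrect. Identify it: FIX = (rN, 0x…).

FIX = (r2, 0x92)

0: ✓ CMP  NZCV=1001
1: ✓ SUBLS  r1←0x93
2: · MOVCS
3: · MOVVC
4: ✓ CMP  NZCV=1000
5: · MOVPL
6: ✓ ADDNE  r4←0x2b
7: ✓ CMP  NZCV=1001
8: · MOVEQ
9: · SUBLE
10: · MOVHI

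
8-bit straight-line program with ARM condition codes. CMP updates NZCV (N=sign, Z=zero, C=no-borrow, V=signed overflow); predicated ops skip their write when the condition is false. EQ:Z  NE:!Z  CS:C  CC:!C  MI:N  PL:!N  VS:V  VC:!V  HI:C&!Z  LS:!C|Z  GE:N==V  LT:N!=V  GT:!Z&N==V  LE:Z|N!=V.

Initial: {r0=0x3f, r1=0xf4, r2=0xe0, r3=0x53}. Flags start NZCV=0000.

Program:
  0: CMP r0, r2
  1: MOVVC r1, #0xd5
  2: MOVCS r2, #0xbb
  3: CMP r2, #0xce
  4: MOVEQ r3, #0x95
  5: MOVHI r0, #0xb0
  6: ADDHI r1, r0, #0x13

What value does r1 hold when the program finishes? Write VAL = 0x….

[0] flags=0000 → (cmp)
[1] flags=0000 VC?T → r1=0xd5
[2] flags=0000 CS?F → skip
[3] flags=0010 → (cmp)
[4] flags=0010 EQ?F → skip
[5] flags=0010 HI?T → r0=0xb0
[6] flags=0010 HI?T → r1=0xc3

VAL = 0xc3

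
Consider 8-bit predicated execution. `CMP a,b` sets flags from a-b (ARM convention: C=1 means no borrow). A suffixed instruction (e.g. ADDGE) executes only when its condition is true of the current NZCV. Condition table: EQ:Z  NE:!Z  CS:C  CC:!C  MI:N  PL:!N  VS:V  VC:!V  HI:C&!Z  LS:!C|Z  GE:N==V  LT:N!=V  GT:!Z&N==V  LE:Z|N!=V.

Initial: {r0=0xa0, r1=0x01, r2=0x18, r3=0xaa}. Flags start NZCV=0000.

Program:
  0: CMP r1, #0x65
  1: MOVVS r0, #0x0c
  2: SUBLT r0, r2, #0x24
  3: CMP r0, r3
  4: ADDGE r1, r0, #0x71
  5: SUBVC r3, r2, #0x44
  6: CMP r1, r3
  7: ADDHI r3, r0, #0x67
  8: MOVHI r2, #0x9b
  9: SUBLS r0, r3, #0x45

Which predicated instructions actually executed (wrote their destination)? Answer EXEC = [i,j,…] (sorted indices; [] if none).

0: ✓ CMP  NZCV=1000
1: · MOVVS
2: ✓ SUBLT  r0←0xf4
3: ✓ CMP  NZCV=0010
4: ✓ ADDGE  r1←0x65
5: ✓ SUBVC  r3←0xd4
6: ✓ CMP  NZCV=1001
7: · ADDHI
8: · MOVHI
9: ✓ SUBLS  r0←0x8f

EXEC = [2,4,5,9]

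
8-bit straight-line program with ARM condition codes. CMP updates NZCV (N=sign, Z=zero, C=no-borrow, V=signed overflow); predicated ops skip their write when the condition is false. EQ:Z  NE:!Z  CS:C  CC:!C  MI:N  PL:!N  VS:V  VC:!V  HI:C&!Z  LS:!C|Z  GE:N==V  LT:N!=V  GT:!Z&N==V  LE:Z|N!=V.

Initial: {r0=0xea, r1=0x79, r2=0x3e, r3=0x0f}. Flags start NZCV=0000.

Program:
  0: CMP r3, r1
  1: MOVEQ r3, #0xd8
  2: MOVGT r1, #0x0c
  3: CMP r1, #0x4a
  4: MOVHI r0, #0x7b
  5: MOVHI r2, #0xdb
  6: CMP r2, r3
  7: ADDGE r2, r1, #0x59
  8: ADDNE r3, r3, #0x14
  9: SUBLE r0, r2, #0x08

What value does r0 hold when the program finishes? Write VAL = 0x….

0: ✓ CMP  NZCV=1000
1: · MOVEQ
2: · MOVGT
3: ✓ CMP  NZCV=0010
4: ✓ MOVHI  r0←0x7b
5: ✓ MOVHI  r2←0xdb
6: ✓ CMP  NZCV=1010
7: · ADDGE
8: ✓ ADDNE  r3←0x23
9: ✓ SUBLE  r0←0xd3

VAL = 0xd3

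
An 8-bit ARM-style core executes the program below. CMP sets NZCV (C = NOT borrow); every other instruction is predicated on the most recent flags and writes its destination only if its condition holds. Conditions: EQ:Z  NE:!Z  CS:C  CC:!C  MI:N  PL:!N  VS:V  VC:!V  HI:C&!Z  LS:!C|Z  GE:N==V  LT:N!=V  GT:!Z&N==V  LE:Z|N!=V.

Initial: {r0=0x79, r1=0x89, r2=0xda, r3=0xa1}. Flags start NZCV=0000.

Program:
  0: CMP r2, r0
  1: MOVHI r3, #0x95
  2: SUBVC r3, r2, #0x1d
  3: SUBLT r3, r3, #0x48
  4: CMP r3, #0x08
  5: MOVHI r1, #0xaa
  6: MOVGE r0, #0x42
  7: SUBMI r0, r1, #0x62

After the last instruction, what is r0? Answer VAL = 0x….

VAL = 0x42

0: ✓ CMP  NZCV=0011
1: ✓ MOVHI  r3←0x95
2: · SUBVC
3: ✓ SUBLT  r3←0x4d
4: ✓ CMP  NZCV=0010
5: ✓ MOVHI  r1←0xaa
6: ✓ MOVGE  r0←0x42
7: · SUBMI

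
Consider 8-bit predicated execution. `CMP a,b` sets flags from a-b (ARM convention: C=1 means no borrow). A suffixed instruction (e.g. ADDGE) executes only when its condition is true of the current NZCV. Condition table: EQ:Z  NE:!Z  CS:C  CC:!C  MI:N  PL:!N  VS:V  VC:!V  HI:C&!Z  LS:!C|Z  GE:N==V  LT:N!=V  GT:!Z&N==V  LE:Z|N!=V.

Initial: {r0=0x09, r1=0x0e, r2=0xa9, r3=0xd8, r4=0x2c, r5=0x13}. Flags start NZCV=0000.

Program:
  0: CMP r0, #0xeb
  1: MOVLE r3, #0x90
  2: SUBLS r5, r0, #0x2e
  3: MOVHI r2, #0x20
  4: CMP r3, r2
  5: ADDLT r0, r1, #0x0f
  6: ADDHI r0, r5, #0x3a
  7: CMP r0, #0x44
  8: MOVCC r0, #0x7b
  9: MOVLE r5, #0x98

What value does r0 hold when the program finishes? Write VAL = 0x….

VAL = 0x7b

[0] flags=0000 → (cmp)
[1] flags=0000 LE?F → skip
[2] flags=0000 LS?T → r5=0xdb
[3] flags=0000 HI?F → skip
[4] flags=0010 → (cmp)
[5] flags=0010 LT?F → skip
[6] flags=0010 HI?T → r0=0x15
[7] flags=1000 → (cmp)
[8] flags=1000 CC?T → r0=0x7b
[9] flags=1000 LE?T → r5=0x98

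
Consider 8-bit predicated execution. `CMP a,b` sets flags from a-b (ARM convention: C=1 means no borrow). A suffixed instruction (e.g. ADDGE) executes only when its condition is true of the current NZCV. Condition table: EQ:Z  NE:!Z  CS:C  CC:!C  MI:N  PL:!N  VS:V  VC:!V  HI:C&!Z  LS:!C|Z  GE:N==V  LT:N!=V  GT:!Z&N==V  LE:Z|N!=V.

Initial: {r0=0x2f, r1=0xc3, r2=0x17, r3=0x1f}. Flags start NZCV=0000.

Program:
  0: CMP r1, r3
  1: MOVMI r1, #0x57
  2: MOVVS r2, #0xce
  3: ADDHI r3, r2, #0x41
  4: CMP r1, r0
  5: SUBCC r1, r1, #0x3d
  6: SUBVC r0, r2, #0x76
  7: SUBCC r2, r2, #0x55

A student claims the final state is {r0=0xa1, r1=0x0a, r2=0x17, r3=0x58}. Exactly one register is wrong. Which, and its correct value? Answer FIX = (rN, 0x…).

0: ✓ CMP  NZCV=1010
1: ✓ MOVMI  r1←0x57
2: · MOVVS
3: ✓ ADDHI  r3←0x58
4: ✓ CMP  NZCV=0010
5: · SUBCC
6: ✓ SUBVC  r0←0xa1
7: · SUBCC

FIX = (r1, 0x57)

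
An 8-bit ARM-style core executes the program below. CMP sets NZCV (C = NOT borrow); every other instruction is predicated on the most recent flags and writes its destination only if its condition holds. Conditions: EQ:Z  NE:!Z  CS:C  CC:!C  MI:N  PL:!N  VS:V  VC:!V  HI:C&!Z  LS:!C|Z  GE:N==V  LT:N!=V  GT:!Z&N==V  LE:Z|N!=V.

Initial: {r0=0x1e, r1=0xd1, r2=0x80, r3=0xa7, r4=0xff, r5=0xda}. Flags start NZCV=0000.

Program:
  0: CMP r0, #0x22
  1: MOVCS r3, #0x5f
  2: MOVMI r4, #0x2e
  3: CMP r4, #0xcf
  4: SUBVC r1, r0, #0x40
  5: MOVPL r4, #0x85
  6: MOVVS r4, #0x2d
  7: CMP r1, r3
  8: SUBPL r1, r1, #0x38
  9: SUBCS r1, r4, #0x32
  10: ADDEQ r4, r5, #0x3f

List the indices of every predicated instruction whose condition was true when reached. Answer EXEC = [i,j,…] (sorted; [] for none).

[0] flags=1000 → (cmp)
[1] flags=1000 CS?F → skip
[2] flags=1000 MI?T → r4=0x2e
[3] flags=0000 → (cmp)
[4] flags=0000 VC?T → r1=0xde
[5] flags=0000 PL?T → r4=0x85
[6] flags=0000 VS?F → skip
[7] flags=0010 → (cmp)
[8] flags=0010 PL?T → r1=0xa6
[9] flags=0010 CS?T → r1=0x53
[10] flags=0010 EQ?F → skip

EXEC = [2,4,5,8,9]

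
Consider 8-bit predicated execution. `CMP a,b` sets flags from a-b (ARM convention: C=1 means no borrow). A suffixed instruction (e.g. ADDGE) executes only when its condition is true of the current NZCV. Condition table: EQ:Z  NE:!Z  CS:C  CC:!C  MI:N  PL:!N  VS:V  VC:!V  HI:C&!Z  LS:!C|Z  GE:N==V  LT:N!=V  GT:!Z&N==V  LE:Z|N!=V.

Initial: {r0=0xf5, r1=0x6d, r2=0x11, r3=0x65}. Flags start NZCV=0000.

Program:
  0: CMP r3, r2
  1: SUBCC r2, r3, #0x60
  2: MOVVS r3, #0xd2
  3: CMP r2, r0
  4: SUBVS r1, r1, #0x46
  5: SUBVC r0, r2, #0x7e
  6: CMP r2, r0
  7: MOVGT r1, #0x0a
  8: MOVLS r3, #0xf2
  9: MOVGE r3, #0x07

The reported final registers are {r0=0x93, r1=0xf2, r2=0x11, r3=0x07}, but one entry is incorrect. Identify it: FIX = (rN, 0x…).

[0] flags=0010 → (cmp)
[1] flags=0010 CC?F → skip
[2] flags=0010 VS?F → skip
[3] flags=0000 → (cmp)
[4] flags=0000 VS?F → skip
[5] flags=0000 VC?T → r0=0x93
[6] flags=0000 → (cmp)
[7] flags=0000 GT?T → r1=0x0a
[8] flags=0000 LS?T → r3=0xf2
[9] flags=0000 GE?T → r3=0x07

FIX = (r1, 0x0a)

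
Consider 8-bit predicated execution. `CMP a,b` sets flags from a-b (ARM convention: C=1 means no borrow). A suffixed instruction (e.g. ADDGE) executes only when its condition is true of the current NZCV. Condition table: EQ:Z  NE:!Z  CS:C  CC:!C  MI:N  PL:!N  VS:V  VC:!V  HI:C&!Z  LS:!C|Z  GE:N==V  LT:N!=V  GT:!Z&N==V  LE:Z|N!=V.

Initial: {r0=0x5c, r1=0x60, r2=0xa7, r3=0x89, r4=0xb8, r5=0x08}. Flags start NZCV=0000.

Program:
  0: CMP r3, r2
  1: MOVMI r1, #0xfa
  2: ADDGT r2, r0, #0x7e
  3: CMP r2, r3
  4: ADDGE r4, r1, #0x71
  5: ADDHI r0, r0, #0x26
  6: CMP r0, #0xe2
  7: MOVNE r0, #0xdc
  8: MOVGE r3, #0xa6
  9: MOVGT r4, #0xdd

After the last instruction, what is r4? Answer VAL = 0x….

VAL = 0x6b

0: ✓ CMP  NZCV=1000
1: ✓ MOVMI  r1←0xfa
2: · ADDGT
3: ✓ CMP  NZCV=0010
4: ✓ ADDGE  r4←0x6b
5: ✓ ADDHI  r0←0x82
6: ✓ CMP  NZCV=1000
7: ✓ MOVNE  r0←0xdc
8: · MOVGE
9: · MOVGT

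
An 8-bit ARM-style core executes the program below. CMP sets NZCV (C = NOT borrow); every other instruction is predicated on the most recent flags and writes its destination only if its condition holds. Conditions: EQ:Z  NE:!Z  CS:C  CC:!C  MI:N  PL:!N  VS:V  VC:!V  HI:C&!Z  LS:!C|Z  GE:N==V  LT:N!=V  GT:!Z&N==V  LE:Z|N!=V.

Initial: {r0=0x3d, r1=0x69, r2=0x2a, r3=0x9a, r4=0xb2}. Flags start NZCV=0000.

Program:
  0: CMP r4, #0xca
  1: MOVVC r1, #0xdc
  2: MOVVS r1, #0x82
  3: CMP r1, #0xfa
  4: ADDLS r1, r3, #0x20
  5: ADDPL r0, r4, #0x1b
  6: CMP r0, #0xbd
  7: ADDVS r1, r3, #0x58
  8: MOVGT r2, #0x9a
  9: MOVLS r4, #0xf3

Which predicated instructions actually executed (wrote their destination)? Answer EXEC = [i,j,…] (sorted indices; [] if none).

[0] flags=1000 → (cmp)
[1] flags=1000 VC?T → r1=0xdc
[2] flags=1000 VS?F → skip
[3] flags=1000 → (cmp)
[4] flags=1000 LS?T → r1=0xba
[5] flags=1000 PL?F → skip
[6] flags=1001 → (cmp)
[7] flags=1001 VS?T → r1=0xf2
[8] flags=1001 GT?T → r2=0x9a
[9] flags=1001 LS?T → r4=0xf3

EXEC = [1,4,7,8,9]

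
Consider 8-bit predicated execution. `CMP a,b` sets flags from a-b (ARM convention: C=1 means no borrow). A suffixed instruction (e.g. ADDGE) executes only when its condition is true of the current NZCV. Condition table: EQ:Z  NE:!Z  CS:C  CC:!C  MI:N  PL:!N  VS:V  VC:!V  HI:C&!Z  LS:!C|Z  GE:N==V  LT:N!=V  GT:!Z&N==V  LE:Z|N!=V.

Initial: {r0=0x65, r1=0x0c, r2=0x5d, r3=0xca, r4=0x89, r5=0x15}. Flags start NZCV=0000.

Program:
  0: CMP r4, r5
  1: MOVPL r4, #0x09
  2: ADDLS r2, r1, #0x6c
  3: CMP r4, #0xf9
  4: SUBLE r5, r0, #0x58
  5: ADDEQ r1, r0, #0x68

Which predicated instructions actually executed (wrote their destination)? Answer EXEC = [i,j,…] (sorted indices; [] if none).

EXEC = [1]

0: ✓ CMP  NZCV=0011
1: ✓ MOVPL  r4←0x09
2: · ADDLS
3: ✓ CMP  NZCV=0000
4: · SUBLE
5: · ADDEQ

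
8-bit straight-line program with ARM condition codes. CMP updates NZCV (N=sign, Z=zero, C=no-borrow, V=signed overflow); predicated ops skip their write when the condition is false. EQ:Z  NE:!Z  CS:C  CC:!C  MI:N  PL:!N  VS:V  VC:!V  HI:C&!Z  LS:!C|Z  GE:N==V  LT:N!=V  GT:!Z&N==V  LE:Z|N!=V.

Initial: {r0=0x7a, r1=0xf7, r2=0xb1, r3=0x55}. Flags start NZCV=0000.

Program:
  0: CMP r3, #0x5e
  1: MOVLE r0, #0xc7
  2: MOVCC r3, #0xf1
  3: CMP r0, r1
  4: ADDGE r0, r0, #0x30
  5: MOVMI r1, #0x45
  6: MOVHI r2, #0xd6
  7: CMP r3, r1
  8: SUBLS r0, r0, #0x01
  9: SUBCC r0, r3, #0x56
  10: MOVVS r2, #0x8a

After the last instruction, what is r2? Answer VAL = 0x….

VAL = 0xb1

0: ✓ CMP  NZCV=1000
1: ✓ MOVLE  r0←0xc7
2: ✓ MOVCC  r3←0xf1
3: ✓ CMP  NZCV=1000
4: · ADDGE
5: ✓ MOVMI  r1←0x45
6: · MOVHI
7: ✓ CMP  NZCV=1010
8: · SUBLS
9: · SUBCC
10: · MOVVS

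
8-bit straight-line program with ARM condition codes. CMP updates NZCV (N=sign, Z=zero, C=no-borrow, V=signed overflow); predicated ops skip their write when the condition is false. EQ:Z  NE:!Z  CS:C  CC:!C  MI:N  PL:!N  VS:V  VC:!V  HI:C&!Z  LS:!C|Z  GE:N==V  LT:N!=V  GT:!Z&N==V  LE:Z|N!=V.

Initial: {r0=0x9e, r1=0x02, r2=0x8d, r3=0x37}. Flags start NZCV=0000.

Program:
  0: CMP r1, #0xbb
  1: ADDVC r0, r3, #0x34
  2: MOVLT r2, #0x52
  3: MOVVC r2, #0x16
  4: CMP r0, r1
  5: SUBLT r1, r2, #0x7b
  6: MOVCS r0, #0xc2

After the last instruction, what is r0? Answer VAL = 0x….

[0] flags=0000 → (cmp)
[1] flags=0000 VC?T → r0=0x6b
[2] flags=0000 LT?F → skip
[3] flags=0000 VC?T → r2=0x16
[4] flags=0010 → (cmp)
[5] flags=0010 LT?F → skip
[6] flags=0010 CS?T → r0=0xc2

VAL = 0xc2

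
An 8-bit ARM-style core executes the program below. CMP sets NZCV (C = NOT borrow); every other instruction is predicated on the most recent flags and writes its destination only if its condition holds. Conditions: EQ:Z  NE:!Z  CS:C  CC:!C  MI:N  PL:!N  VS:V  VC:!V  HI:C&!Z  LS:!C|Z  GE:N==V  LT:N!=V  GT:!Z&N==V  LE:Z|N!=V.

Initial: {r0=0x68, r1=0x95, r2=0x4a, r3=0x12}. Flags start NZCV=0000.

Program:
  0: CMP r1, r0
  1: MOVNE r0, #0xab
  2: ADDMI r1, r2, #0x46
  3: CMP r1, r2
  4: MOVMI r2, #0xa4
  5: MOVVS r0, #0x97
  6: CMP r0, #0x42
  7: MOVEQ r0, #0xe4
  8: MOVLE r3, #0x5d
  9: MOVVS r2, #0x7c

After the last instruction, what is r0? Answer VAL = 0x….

[0] flags=0011 → (cmp)
[1] flags=0011 NE?T → r0=0xab
[2] flags=0011 MI?F → skip
[3] flags=0011 → (cmp)
[4] flags=0011 MI?F → skip
[5] flags=0011 VS?T → r0=0x97
[6] flags=0011 → (cmp)
[7] flags=0011 EQ?F → skip
[8] flags=0011 LE?T → r3=0x5d
[9] flags=0011 VS?T → r2=0x7c

VAL = 0x97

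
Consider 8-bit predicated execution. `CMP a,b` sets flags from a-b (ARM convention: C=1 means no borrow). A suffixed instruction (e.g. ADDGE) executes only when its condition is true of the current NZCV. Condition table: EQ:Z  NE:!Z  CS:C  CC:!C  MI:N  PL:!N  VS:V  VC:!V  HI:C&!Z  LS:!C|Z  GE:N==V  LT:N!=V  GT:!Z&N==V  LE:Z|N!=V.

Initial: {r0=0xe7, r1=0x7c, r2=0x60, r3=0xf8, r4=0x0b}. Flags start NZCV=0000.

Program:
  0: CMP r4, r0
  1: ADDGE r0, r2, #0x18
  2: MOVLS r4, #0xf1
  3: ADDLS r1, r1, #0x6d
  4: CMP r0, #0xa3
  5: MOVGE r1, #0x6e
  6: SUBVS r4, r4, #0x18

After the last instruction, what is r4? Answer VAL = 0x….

[0] flags=0000 → (cmp)
[1] flags=0000 GE?T → r0=0x78
[2] flags=0000 LS?T → r4=0xf1
[3] flags=0000 LS?T → r1=0xe9
[4] flags=1001 → (cmp)
[5] flags=1001 GE?T → r1=0x6e
[6] flags=1001 VS?T → r4=0xd9

VAL = 0xd9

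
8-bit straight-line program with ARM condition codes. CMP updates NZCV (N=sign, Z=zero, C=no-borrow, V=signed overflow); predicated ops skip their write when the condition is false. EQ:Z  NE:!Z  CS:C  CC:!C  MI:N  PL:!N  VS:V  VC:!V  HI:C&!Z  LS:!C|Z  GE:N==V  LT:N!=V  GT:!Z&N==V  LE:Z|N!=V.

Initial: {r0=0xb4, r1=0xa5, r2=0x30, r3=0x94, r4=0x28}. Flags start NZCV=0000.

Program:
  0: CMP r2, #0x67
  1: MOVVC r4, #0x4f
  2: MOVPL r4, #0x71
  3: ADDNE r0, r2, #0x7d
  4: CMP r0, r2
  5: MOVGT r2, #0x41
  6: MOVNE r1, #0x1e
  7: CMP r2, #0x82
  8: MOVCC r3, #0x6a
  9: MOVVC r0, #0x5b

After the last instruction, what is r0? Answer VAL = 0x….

VAL = 0xad

0: ✓ CMP  NZCV=1000
1: ✓ MOVVC  r4←0x4f
2: · MOVPL
3: ✓ ADDNE  r0←0xad
4: ✓ CMP  NZCV=0011
5: · MOVGT
6: ✓ MOVNE  r1←0x1e
7: ✓ CMP  NZCV=1001
8: ✓ MOVCC  r3←0x6a
9: · MOVVC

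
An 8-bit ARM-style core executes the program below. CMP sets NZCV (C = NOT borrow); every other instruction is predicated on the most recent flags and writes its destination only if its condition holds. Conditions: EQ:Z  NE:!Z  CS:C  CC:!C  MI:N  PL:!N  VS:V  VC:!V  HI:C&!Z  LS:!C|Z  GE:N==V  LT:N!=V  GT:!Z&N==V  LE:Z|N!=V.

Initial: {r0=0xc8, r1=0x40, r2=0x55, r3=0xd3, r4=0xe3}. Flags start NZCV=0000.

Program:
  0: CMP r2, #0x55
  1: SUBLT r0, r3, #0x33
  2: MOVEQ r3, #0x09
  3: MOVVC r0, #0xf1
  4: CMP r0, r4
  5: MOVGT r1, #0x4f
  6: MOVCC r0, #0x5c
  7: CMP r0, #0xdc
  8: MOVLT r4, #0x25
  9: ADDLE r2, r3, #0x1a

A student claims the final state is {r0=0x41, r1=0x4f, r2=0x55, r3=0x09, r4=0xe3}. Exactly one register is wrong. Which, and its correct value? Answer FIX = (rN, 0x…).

[0] flags=0110 → (cmp)
[1] flags=0110 LT?F → skip
[2] flags=0110 EQ?T → r3=0x09
[3] flags=0110 VC?T → r0=0xf1
[4] flags=0010 → (cmp)
[5] flags=0010 GT?T → r1=0x4f
[6] flags=0010 CC?F → skip
[7] flags=0010 → (cmp)
[8] flags=0010 LT?F → skip
[9] flags=0010 LE?F → skip

FIX = (r0, 0xf1)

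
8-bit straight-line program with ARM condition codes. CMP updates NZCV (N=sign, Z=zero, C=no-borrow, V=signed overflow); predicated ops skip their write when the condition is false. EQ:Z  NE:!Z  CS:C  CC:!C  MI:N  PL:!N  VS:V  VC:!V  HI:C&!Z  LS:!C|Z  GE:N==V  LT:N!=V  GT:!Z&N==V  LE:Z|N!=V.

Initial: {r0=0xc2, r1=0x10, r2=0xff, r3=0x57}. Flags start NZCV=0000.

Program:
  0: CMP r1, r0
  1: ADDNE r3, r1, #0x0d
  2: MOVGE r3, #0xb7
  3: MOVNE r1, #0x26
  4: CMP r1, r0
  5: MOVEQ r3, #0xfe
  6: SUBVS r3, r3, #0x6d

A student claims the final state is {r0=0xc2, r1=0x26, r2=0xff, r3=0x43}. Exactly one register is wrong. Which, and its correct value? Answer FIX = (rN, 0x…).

FIX = (r3, 0xb7)

0: ✓ CMP  NZCV=0000
1: ✓ ADDNE  r3←0x1d
2: ✓ MOVGE  r3←0xb7
3: ✓ MOVNE  r1←0x26
4: ✓ CMP  NZCV=0000
5: · MOVEQ
6: · SUBVS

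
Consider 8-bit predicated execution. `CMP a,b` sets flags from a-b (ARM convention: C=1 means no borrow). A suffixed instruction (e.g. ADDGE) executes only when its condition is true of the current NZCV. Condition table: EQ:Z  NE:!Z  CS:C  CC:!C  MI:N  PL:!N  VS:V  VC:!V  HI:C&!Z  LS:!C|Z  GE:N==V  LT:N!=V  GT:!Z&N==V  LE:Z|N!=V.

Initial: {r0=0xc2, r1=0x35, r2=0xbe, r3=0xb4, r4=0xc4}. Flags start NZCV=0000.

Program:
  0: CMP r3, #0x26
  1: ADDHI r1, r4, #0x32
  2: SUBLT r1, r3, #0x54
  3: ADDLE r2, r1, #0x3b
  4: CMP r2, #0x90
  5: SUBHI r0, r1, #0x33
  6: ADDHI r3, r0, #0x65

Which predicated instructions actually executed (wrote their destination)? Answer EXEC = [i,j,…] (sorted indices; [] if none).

EXEC = [1,2,3,5,6]

[0] flags=1010 → (cmp)
[1] flags=1010 HI?T → r1=0xf6
[2] flags=1010 LT?T → r1=0x60
[3] flags=1010 LE?T → r2=0x9b
[4] flags=0010 → (cmp)
[5] flags=0010 HI?T → r0=0x2d
[6] flags=0010 HI?T → r3=0x92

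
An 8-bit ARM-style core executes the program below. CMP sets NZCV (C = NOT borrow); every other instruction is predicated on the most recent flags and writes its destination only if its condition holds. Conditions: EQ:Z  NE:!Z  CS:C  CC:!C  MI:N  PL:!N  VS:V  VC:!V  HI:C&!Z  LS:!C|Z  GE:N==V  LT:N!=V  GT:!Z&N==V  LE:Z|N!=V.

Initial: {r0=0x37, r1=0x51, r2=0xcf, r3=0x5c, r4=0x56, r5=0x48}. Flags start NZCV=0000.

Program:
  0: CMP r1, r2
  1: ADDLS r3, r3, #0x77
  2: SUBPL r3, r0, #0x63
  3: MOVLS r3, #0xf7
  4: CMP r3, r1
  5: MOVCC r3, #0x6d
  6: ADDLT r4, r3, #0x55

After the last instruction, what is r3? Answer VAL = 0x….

[0] flags=1001 → (cmp)
[1] flags=1001 LS?T → r3=0xd3
[2] flags=1001 PL?F → skip
[3] flags=1001 LS?T → r3=0xf7
[4] flags=1010 → (cmp)
[5] flags=1010 CC?F → skip
[6] flags=1010 LT?T → r4=0x4c

VAL = 0xf7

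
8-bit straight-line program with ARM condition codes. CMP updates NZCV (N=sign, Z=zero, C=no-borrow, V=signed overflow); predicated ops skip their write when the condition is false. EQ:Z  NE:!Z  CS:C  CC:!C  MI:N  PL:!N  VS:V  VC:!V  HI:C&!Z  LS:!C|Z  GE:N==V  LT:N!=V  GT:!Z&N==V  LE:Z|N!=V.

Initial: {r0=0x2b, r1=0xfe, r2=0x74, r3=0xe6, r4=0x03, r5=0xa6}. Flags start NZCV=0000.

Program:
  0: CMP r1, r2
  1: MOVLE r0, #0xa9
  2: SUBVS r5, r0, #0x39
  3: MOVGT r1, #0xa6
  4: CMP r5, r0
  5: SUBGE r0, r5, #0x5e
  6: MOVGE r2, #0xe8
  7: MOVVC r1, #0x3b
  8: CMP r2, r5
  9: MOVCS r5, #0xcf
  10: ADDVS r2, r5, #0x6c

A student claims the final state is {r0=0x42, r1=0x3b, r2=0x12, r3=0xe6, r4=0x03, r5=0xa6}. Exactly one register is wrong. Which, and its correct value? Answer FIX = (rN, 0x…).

0: ✓ CMP  NZCV=1010
1: ✓ MOVLE  r0←0xa9
2: · SUBVS
3: · MOVGT
4: ✓ CMP  NZCV=1000
5: · SUBGE
6: · MOVGE
7: ✓ MOVVC  r1←0x3b
8: ✓ CMP  NZCV=1001
9: · MOVCS
10: ✓ ADDVS  r2←0x12

FIX = (r0, 0xa9)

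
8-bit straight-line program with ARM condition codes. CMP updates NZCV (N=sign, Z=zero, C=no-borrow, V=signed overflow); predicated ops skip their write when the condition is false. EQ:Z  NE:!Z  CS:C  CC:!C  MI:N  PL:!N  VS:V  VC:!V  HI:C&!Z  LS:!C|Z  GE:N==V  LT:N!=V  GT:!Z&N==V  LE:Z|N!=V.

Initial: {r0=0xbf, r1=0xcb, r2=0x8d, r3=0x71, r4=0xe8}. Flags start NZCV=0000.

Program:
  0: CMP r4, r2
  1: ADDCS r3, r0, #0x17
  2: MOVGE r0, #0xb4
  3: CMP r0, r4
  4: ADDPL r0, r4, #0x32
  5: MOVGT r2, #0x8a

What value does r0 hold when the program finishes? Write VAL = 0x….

VAL = 0xb4

0: ✓ CMP  NZCV=0010
1: ✓ ADDCS  r3←0xd6
2: ✓ MOVGE  r0←0xb4
3: ✓ CMP  NZCV=1000
4: · ADDPL
5: · MOVGT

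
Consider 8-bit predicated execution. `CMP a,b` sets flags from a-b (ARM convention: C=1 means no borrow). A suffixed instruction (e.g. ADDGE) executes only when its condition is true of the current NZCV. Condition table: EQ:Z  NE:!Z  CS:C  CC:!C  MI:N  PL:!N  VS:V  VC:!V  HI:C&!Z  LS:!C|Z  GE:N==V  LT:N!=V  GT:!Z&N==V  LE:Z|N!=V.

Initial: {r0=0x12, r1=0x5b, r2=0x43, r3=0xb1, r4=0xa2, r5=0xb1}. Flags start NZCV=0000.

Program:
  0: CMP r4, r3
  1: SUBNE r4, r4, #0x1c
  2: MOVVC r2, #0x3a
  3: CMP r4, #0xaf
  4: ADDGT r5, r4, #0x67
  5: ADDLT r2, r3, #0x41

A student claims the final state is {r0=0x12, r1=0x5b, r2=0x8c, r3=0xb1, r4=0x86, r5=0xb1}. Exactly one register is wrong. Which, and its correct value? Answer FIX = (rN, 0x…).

0: ✓ CMP  NZCV=1000
1: ✓ SUBNE  r4←0x86
2: ✓ MOVVC  r2←0x3a
3: ✓ CMP  NZCV=1000
4: · ADDGT
5: ✓ ADDLT  r2←0xf2

FIX = (r2, 0xf2)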